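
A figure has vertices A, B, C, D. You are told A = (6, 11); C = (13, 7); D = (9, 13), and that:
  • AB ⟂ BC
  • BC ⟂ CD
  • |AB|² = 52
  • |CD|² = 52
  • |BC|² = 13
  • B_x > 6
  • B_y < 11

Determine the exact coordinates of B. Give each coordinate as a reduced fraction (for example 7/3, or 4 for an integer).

1. B_x = 10  [[BC ⟂ CD ⇒ 4x-6y-10=0] ∩ [|B−(6, 11)|²=52]]
2. B_y = 5  [[BC ⟂ CD ⇒ 4x-6y-10=0] ∩ [|B−(6, 11)|²=52]]
   so B = (10, 5)

B = (10, 5)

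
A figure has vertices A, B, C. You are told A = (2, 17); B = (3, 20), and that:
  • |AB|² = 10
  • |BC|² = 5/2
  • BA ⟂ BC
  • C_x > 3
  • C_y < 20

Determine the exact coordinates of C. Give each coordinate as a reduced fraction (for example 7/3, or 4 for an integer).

1. C_x = 9/2  [[BA ⟂ BC ⇒ -1x-3y+63=0] ∩ [|C−(3, 20)|²=5/2]]
2. C_y = 39/2  [[BA ⟂ BC ⇒ -1x-3y+63=0] ∩ [|C−(3, 20)|²=5/2]]
   so C = (9/2, 39/2)

C = (9/2, 39/2)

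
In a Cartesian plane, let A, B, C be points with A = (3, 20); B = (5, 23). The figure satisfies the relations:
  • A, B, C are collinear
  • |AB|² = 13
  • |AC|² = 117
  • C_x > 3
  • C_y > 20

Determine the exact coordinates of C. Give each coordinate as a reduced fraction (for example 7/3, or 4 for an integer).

C = (9, 29)

1. C_x = 9  [[A, B, C are collinear ⇒ -3x+2y-31=0] ∩ [|C−(3, 20)|²=117]]
2. C_y = 29  [[A, B, C are collinear ⇒ -3x+2y-31=0] ∩ [|C−(3, 20)|²=117]]
   so C = (9, 29)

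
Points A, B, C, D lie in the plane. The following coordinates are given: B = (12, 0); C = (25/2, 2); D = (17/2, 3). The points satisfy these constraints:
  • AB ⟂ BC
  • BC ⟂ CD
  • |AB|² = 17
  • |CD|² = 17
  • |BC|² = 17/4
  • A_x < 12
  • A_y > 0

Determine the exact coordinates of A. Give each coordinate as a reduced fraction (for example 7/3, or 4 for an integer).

A = (8, 1)

1. A_x = 8  [[AB ⟂ BC ⇒ -1/2x-2y+6=0] ∩ [|A−(12, 0)|²=17]]
2. A_y = 1  [[AB ⟂ BC ⇒ -1/2x-2y+6=0] ∩ [|A−(12, 0)|²=17]]
   so A = (8, 1)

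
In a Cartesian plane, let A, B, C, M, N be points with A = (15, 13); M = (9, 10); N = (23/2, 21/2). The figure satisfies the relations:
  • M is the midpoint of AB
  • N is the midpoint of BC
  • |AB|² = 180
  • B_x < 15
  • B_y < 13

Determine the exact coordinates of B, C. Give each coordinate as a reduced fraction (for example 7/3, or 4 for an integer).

1. B_x = 3  [B = 2·M−A = 2·(9, 10)−(15, 13)]
2. B_y = 7  [B = 2·M−A = 2·(9, 10)−(15, 13)]
   so B = (3, 7)
3. C_x = 20  [C = 2·N−B = 2·(23/2, 21/2)−(3, 7)]
4. C_y = 14  [C = 2·N−B = 2·(23/2, 21/2)−(3, 7)]
   so C = (20, 14)

B = (3, 7)
C = (20, 14)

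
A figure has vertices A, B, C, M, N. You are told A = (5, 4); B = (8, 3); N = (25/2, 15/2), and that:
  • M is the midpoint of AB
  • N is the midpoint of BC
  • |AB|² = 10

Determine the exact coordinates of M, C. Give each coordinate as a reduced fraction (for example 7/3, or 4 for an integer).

M = (13/2, 7/2)
C = (17, 12)

1. M_x = 13/2  [2·M = A+B = (5, 4)+(8, 3)]
2. M_y = 7/2  [2·M = A+B = (5, 4)+(8, 3)]
   so M = (13/2, 7/2)
3. C_x = 17  [C = 2·N−B = 2·(25/2, 15/2)−(8, 3)]
4. C_y = 12  [C = 2·N−B = 2·(25/2, 15/2)−(8, 3)]
   so C = (17, 12)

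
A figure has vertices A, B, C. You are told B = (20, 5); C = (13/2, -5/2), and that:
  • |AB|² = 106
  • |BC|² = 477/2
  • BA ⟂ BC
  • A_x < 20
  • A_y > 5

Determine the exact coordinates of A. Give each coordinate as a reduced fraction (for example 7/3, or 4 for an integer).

1. A_x = 15  [[BA ⟂ BC ⇒ -27/2x-15/2y+615/2=0] ∩ [|A−(20, 5)|²=106]]
2. A_y = 14  [[BA ⟂ BC ⇒ -27/2x-15/2y+615/2=0] ∩ [|A−(20, 5)|²=106]]
   so A = (15, 14)

A = (15, 14)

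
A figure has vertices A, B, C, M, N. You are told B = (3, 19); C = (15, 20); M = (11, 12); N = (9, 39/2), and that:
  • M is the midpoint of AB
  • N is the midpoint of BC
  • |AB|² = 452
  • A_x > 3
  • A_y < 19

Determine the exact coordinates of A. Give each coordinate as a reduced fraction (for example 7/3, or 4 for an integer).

A = (19, 5)

1. A_x = 19  [A = 2·M−B = 2·(11, 12)−(3, 19)]
2. A_y = 5  [A = 2·M−B = 2·(11, 12)−(3, 19)]
   so A = (19, 5)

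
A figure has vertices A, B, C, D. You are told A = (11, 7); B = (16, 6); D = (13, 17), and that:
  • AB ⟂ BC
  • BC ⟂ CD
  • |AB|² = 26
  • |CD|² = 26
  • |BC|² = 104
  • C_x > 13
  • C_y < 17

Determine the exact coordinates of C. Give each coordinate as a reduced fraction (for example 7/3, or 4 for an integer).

C = (18, 16)

1. C_x = 18  [[AB ⟂ BC ⇒ 5x-1y-74=0] ∩ [|C−(13, 17)|²=26]]
2. C_y = 16  [[AB ⟂ BC ⇒ 5x-1y-74=0] ∩ [|C−(13, 17)|²=26]]
   so C = (18, 16)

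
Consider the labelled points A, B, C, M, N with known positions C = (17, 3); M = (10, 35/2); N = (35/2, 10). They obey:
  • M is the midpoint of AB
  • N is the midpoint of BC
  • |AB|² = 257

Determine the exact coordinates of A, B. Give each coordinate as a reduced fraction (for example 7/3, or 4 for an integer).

1. B_x = 18  [B = 2·N−C = 2·(35/2, 10)−(17, 3)]
2. B_y = 17  [B = 2·N−C = 2·(35/2, 10)−(17, 3)]
   so B = (18, 17)
3. A_x = 2  [A = 2·M−B = 2·(10, 35/2)−(18, 17)]
4. A_y = 18  [A = 2·M−B = 2·(10, 35/2)−(18, 17)]
   so A = (2, 18)

A = (2, 18)
B = (18, 17)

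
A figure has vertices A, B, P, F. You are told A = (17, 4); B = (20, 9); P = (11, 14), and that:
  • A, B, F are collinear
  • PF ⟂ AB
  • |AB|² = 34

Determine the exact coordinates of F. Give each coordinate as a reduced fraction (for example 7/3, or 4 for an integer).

F = (337/17, 148/17)

1. F_x = 337/17  [[A, B, F are collinear ⇒ -5x+3y+73=0] ∩ [PF ⟂ AB ⇒ 3x+5y-103=0]]
2. F_y = 148/17  [[A, B, F are collinear ⇒ -5x+3y+73=0] ∩ [PF ⟂ AB ⇒ 3x+5y-103=0]]
   so F = (337/17, 148/17)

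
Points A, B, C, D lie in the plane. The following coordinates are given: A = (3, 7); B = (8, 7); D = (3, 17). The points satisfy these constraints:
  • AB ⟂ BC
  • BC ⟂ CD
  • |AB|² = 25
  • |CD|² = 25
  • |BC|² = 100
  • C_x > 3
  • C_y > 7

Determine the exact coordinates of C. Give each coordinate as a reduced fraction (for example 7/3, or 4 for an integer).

1. C_x = 8  [[AB ⟂ BC ⇒ 5x-40=0] ∩ [|C−(3, 17)|²=25]]
2. C_y = 17  [[AB ⟂ BC ⇒ 5x-40=0] ∩ [|C−(3, 17)|²=25]]
   so C = (8, 17)

C = (8, 17)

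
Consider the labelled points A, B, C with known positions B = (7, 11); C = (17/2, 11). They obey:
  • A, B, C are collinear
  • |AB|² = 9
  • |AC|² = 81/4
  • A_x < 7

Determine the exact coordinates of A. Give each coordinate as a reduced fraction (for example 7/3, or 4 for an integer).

1. A_x = 4  [[A, B, C are collinear ⇒ 3/2y-33/2=0] ∩ [|A−(7, 11)|²=9]]
2. A_y = 11  [[A, B, C are collinear ⇒ 3/2y-33/2=0] ∩ [|A−(7, 11)|²=9]]
   so A = (4, 11)

A = (4, 11)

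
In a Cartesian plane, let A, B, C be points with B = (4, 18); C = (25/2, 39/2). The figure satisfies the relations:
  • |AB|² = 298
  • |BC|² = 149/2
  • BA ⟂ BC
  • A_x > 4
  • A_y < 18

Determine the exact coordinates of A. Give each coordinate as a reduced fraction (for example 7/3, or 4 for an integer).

1. A_x = 7  [[BA ⟂ BC ⇒ 17/2x+3/2y-61=0] ∩ [|A−(4, 18)|²=298]]
2. A_y = 1  [[BA ⟂ BC ⇒ 17/2x+3/2y-61=0] ∩ [|A−(4, 18)|²=298]]
   so A = (7, 1)

A = (7, 1)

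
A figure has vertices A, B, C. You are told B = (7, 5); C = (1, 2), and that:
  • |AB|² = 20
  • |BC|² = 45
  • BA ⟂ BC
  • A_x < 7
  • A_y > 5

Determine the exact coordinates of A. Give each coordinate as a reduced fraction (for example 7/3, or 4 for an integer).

A = (5, 9)

1. A_x = 5  [[BA ⟂ BC ⇒ -6x-3y+57=0] ∩ [|A−(7, 5)|²=20]]
2. A_y = 9  [[BA ⟂ BC ⇒ -6x-3y+57=0] ∩ [|A−(7, 5)|²=20]]
   so A = (5, 9)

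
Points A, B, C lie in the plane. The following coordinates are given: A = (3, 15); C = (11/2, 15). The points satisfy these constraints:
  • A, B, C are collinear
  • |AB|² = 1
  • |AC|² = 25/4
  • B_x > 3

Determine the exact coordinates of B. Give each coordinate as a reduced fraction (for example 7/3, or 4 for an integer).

1. B_x = 4  [[A, B, C are collinear ⇒ -5/2y+75/2=0] ∩ [|B−(3, 15)|²=1]]
2. B_y = 15  [[A, B, C are collinear ⇒ -5/2y+75/2=0] ∩ [|B−(3, 15)|²=1]]
   so B = (4, 15)

B = (4, 15)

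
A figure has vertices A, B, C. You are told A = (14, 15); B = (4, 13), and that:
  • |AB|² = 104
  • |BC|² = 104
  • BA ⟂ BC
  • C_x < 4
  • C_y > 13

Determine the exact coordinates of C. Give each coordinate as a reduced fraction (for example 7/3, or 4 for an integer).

C = (2, 23)

1. C_x = 2  [[BA ⟂ BC ⇒ 10x+2y-66=0] ∩ [|C−(4, 13)|²=104]]
2. C_y = 23  [[BA ⟂ BC ⇒ 10x+2y-66=0] ∩ [|C−(4, 13)|²=104]]
   so C = (2, 23)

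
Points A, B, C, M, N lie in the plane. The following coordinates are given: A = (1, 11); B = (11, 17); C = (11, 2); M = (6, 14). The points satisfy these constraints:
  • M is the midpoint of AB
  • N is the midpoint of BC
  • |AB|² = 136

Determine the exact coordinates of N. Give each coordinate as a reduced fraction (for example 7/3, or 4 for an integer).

N = (11, 19/2)

1. N_x = 11  [2·N = B+C = (11, 17)+(11, 2)]
2. N_y = 19/2  [2·N = B+C = (11, 17)+(11, 2)]
   so N = (11, 19/2)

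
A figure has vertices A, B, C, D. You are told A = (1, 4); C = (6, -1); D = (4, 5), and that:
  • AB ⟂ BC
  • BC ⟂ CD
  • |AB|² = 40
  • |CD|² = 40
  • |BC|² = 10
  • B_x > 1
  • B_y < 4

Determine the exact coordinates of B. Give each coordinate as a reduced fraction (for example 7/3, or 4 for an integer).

B = (3, -2)

1. B_x = 3  [[BC ⟂ CD ⇒ 2x-6y-18=0] ∩ [|B−(1, 4)|²=40]]
2. B_y = -2  [[BC ⟂ CD ⇒ 2x-6y-18=0] ∩ [|B−(1, 4)|²=40]]
   so B = (3, -2)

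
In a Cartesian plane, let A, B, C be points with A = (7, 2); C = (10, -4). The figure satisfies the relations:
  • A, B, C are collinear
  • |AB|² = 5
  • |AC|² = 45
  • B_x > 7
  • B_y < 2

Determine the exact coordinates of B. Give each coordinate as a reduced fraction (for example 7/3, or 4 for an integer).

1. B_x = 8  [[A, B, C are collinear ⇒ -6x-3y+48=0] ∩ [|B−(7, 2)|²=5]]
2. B_y = 0  [[A, B, C are collinear ⇒ -6x-3y+48=0] ∩ [|B−(7, 2)|²=5]]
   so B = (8, 0)

B = (8, 0)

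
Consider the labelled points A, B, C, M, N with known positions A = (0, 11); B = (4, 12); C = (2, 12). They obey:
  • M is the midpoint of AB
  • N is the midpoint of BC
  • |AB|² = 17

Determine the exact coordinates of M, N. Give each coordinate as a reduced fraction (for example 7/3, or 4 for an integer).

1. M_x = 2  [2·M = A+B = (0, 11)+(4, 12)]
2. M_y = 23/2  [2·M = A+B = (0, 11)+(4, 12)]
   so M = (2, 23/2)
3. N_x = 3  [2·N = B+C = (4, 12)+(2, 12)]
4. N_y = 12  [2·N = B+C = (4, 12)+(2, 12)]
   so N = (3, 12)

M = (2, 23/2)
N = (3, 12)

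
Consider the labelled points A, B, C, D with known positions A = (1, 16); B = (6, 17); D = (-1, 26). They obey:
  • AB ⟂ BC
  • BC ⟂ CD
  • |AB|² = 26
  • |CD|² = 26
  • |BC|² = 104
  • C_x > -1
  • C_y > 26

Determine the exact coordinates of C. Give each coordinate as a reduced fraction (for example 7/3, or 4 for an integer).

1. C_x = 4  [[AB ⟂ BC ⇒ 5x+1y-47=0] ∩ [|C−(-1, 26)|²=26]]
2. C_y = 27  [[AB ⟂ BC ⇒ 5x+1y-47=0] ∩ [|C−(-1, 26)|²=26]]
   so C = (4, 27)

C = (4, 27)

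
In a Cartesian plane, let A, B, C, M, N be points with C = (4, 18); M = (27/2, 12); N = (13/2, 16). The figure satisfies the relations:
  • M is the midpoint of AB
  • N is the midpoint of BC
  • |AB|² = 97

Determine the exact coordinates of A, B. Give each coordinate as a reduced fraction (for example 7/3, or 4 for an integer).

1. B_x = 9  [B = 2·N−C = 2·(13/2, 16)−(4, 18)]
2. B_y = 14  [B = 2·N−C = 2·(13/2, 16)−(4, 18)]
   so B = (9, 14)
3. A_x = 18  [A = 2·M−B = 2·(27/2, 12)−(9, 14)]
4. A_y = 10  [A = 2·M−B = 2·(27/2, 12)−(9, 14)]
   so A = (18, 10)

A = (18, 10)
B = (9, 14)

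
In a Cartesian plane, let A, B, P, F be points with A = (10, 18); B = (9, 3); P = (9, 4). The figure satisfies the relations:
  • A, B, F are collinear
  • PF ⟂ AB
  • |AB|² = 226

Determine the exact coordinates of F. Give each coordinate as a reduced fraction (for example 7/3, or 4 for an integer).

F = (2049/226, 903/226)

1. F_x = 2049/226  [[A, B, F are collinear ⇒ 15x-1y-132=0] ∩ [PF ⟂ AB ⇒ -1x-15y+69=0]]
2. F_y = 903/226  [[A, B, F are collinear ⇒ 15x-1y-132=0] ∩ [PF ⟂ AB ⇒ -1x-15y+69=0]]
   so F = (2049/226, 903/226)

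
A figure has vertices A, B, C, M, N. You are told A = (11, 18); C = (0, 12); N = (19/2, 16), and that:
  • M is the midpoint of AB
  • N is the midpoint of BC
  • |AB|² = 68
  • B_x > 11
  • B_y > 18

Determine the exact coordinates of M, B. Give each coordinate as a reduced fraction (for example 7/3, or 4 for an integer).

1. B_x = 19  [B = 2·N−C = 2·(19/2, 16)−(0, 12)]
2. B_y = 20  [B = 2·N−C = 2·(19/2, 16)−(0, 12)]
   so B = (19, 20)
3. M_x = 15  [2·M = A+B = (11, 18)+(19, 20)]
4. M_y = 19  [2·M = A+B = (11, 18)+(19, 20)]
   so M = (15, 19)

M = (15, 19)
B = (19, 20)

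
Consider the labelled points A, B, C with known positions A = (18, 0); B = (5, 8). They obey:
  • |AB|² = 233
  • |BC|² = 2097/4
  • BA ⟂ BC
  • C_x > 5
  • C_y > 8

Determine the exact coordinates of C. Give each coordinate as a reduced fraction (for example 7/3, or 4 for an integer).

1. C_x = 17  [[BA ⟂ BC ⇒ 13x-8y-1=0] ∩ [|C−(5, 8)|²=2097/4]]
2. C_y = 55/2  [[BA ⟂ BC ⇒ 13x-8y-1=0] ∩ [|C−(5, 8)|²=2097/4]]
   so C = (17, 55/2)

C = (17, 55/2)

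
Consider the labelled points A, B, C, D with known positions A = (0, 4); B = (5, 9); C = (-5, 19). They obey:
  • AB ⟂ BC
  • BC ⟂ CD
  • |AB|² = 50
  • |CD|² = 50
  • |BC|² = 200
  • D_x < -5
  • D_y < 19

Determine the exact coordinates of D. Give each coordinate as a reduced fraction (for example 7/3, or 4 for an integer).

D = (-10, 14)

1. D_x = -10  [[BC ⟂ CD ⇒ -10x+10y-240=0] ∩ [|D−(-5, 19)|²=50]]
2. D_y = 14  [[BC ⟂ CD ⇒ -10x+10y-240=0] ∩ [|D−(-5, 19)|²=50]]
   so D = (-10, 14)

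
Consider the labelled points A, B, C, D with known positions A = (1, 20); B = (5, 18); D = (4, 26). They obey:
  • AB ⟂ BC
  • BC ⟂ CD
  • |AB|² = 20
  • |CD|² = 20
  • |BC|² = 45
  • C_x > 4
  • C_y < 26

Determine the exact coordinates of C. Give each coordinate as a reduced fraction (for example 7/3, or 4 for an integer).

C = (8, 24)

1. C_x = 8  [[AB ⟂ BC ⇒ 4x-2y+16=0] ∩ [|C−(4, 26)|²=20]]
2. C_y = 24  [[AB ⟂ BC ⇒ 4x-2y+16=0] ∩ [|C−(4, 26)|²=20]]
   so C = (8, 24)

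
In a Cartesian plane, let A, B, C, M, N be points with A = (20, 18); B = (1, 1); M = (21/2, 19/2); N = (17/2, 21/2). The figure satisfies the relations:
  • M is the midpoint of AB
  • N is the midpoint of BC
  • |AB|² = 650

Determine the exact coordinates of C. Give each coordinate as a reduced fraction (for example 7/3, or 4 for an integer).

C = (16, 20)

1. C_x = 16  [C = 2·N−B = 2·(17/2, 21/2)−(1, 1)]
2. C_y = 20  [C = 2·N−B = 2·(17/2, 21/2)−(1, 1)]
   so C = (16, 20)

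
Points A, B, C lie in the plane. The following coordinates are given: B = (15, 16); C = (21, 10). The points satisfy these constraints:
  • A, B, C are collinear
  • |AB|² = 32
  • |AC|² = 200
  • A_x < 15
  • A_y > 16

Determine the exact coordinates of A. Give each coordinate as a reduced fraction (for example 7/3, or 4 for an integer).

A = (11, 20)

1. A_x = 11  [[A, B, C are collinear ⇒ 6x+6y-186=0] ∩ [|A−(15, 16)|²=32]]
2. A_y = 20  [[A, B, C are collinear ⇒ 6x+6y-186=0] ∩ [|A−(15, 16)|²=32]]
   so A = (11, 20)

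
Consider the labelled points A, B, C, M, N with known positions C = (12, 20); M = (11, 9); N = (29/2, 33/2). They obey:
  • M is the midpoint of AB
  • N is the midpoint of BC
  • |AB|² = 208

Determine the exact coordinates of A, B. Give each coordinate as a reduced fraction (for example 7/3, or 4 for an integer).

1. B_x = 17  [B = 2·N−C = 2·(29/2, 33/2)−(12, 20)]
2. B_y = 13  [B = 2·N−C = 2·(29/2, 33/2)−(12, 20)]
   so B = (17, 13)
3. A_x = 5  [A = 2·M−B = 2·(11, 9)−(17, 13)]
4. A_y = 5  [A = 2·M−B = 2·(11, 9)−(17, 13)]
   so A = (5, 5)

A = (5, 5)
B = (17, 13)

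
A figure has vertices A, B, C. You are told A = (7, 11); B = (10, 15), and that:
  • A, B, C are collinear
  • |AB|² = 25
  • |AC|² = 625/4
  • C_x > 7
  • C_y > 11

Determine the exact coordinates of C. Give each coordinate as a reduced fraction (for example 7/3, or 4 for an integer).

1. C_x = 29/2  [[A, B, C are collinear ⇒ -4x+3y-5=0] ∩ [|C−(7, 11)|²=625/4]]
2. C_y = 21  [[A, B, C are collinear ⇒ -4x+3y-5=0] ∩ [|C−(7, 11)|²=625/4]]
   so C = (29/2, 21)

C = (29/2, 21)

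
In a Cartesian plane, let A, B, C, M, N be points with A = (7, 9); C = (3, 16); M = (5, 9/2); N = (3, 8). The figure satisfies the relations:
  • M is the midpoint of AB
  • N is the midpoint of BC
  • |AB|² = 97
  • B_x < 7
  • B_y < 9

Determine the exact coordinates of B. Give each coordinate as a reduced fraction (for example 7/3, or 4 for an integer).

B = (3, 0)

1. B_x = 3  [B = 2·M−A = 2·(5, 9/2)−(7, 9)]
2. B_y = 0  [B = 2·M−A = 2·(5, 9/2)−(7, 9)]
   so B = (3, 0)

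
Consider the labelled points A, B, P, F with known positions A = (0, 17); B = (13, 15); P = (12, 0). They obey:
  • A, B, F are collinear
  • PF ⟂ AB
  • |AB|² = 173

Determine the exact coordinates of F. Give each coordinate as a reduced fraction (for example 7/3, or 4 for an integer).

F = (2470/173, 2561/173)

1. F_x = 2470/173  [[A, B, F are collinear ⇒ 2x+13y-221=0] ∩ [PF ⟂ AB ⇒ 13x-2y-156=0]]
2. F_y = 2561/173  [[A, B, F are collinear ⇒ 2x+13y-221=0] ∩ [PF ⟂ AB ⇒ 13x-2y-156=0]]
   so F = (2470/173, 2561/173)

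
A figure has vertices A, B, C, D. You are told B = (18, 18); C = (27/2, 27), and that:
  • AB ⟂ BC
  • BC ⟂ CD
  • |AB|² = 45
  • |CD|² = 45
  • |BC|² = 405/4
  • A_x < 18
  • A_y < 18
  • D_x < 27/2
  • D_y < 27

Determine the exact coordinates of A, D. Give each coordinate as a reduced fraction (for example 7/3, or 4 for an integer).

1. A_x = 12  [[AB ⟂ BC ⇒ 9/2x-9y+81=0] ∩ [|A−(18, 18)|²=45]]
2. A_y = 15  [[AB ⟂ BC ⇒ 9/2x-9y+81=0] ∩ [|A−(18, 18)|²=45]]
   so A = (12, 15)
3. D_x = 15/2  [[BC ⟂ CD ⇒ -9/2x+9y-729/4=0] ∩ [|D−(27/2, 27)|²=45]]
4. D_y = 24  [[BC ⟂ CD ⇒ -9/2x+9y-729/4=0] ∩ [|D−(27/2, 27)|²=45]]
   so D = (15/2, 24)

A = (12, 15)
D = (15/2, 24)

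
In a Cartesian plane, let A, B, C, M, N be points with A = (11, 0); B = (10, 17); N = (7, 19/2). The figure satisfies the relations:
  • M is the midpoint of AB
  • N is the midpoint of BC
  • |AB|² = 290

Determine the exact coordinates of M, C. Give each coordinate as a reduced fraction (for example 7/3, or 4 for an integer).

1. M_x = 21/2  [2·M = A+B = (11, 0)+(10, 17)]
2. M_y = 17/2  [2·M = A+B = (11, 0)+(10, 17)]
   so M = (21/2, 17/2)
3. C_x = 4  [C = 2·N−B = 2·(7, 19/2)−(10, 17)]
4. C_y = 2  [C = 2·N−B = 2·(7, 19/2)−(10, 17)]
   so C = (4, 2)

M = (21/2, 17/2)
C = (4, 2)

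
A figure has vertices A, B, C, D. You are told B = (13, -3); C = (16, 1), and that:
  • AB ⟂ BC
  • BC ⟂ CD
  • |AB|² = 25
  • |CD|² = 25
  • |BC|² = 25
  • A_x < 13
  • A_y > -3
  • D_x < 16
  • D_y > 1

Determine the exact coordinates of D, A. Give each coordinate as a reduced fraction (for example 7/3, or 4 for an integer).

D = (12, 4)
A = (9, 0)

1. D_x = 12  [[BC ⟂ CD ⇒ 3x+4y-52=0] ∩ [|D−(16, 1)|²=25]]
2. D_y = 4  [[BC ⟂ CD ⇒ 3x+4y-52=0] ∩ [|D−(16, 1)|²=25]]
   so D = (12, 4)
3. A_x = 9  [[AB ⟂ BC ⇒ -3x-4y+27=0] ∩ [|A−(13, -3)|²=25]]
4. A_y = 0  [[AB ⟂ BC ⇒ -3x-4y+27=0] ∩ [|A−(13, -3)|²=25]]
   so A = (9, 0)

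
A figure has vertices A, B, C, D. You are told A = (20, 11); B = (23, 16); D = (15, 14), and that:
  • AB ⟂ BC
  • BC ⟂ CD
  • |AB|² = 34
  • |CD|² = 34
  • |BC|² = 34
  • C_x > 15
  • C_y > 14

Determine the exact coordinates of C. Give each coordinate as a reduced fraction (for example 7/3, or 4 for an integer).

1. C_x = 18  [[AB ⟂ BC ⇒ 3x+5y-149=0] ∩ [|C−(15, 14)|²=34]]
2. C_y = 19  [[AB ⟂ BC ⇒ 3x+5y-149=0] ∩ [|C−(15, 14)|²=34]]
   so C = (18, 19)

C = (18, 19)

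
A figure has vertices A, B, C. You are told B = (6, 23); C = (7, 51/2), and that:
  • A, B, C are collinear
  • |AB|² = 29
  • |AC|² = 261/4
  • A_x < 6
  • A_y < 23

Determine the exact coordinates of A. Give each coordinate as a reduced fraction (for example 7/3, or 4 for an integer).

A = (4, 18)

1. A_x = 4  [[A, B, C are collinear ⇒ -5/2x+1y-8=0] ∩ [|A−(6, 23)|²=29]]
2. A_y = 18  [[A, B, C are collinear ⇒ -5/2x+1y-8=0] ∩ [|A−(6, 23)|²=29]]
   so A = (4, 18)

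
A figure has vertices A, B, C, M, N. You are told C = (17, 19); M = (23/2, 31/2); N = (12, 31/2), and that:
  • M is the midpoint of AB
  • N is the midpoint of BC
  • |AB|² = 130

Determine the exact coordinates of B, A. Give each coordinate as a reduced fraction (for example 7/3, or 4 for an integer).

1. B_x = 7  [B = 2·N−C = 2·(12, 31/2)−(17, 19)]
2. B_y = 12  [B = 2·N−C = 2·(12, 31/2)−(17, 19)]
   so B = (7, 12)
3. A_x = 16  [A = 2·M−B = 2·(23/2, 31/2)−(7, 12)]
4. A_y = 19  [A = 2·M−B = 2·(23/2, 31/2)−(7, 12)]
   so A = (16, 19)

B = (7, 12)
A = (16, 19)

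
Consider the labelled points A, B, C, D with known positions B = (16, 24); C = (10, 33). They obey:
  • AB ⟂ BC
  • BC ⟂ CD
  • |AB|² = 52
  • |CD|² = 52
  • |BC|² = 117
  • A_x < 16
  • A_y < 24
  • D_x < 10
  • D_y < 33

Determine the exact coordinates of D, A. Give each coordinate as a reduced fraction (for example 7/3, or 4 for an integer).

1. D_x = 4  [[BC ⟂ CD ⇒ -6x+9y-237=0] ∩ [|D−(10, 33)|²=52]]
2. D_y = 29  [[BC ⟂ CD ⇒ -6x+9y-237=0] ∩ [|D−(10, 33)|²=52]]
   so D = (4, 29)
3. A_x = 10  [[AB ⟂ BC ⇒ 6x-9y+120=0] ∩ [|A−(16, 24)|²=52]]
4. A_y = 20  [[AB ⟂ BC ⇒ 6x-9y+120=0] ∩ [|A−(16, 24)|²=52]]
   so A = (10, 20)

D = (4, 29)
A = (10, 20)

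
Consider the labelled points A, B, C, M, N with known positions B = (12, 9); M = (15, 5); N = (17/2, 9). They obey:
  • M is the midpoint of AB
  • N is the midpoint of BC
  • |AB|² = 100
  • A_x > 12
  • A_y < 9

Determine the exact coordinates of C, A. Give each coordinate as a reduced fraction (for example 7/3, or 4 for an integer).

1. A_x = 18  [A = 2·M−B = 2·(15, 5)−(12, 9)]
2. A_y = 1  [A = 2·M−B = 2·(15, 5)−(12, 9)]
   so A = (18, 1)
3. C_x = 5  [C = 2·N−B = 2·(17/2, 9)−(12, 9)]
4. C_y = 9  [C = 2·N−B = 2·(17/2, 9)−(12, 9)]
   so C = (5, 9)

C = (5, 9)
A = (18, 1)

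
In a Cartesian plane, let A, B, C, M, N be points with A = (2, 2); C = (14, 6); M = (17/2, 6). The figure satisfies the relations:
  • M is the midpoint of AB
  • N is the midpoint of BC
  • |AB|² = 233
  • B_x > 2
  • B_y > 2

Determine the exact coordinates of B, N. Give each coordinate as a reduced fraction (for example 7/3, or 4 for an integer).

1. B_x = 15  [B = 2·M−A = 2·(17/2, 6)−(2, 2)]
2. B_y = 10  [B = 2·M−A = 2·(17/2, 6)−(2, 2)]
   so B = (15, 10)
3. N_x = 29/2  [2·N = B+C = (15, 10)+(14, 6)]
4. N_y = 8  [2·N = B+C = (15, 10)+(14, 6)]
   so N = (29/2, 8)

B = (15, 10)
N = (29/2, 8)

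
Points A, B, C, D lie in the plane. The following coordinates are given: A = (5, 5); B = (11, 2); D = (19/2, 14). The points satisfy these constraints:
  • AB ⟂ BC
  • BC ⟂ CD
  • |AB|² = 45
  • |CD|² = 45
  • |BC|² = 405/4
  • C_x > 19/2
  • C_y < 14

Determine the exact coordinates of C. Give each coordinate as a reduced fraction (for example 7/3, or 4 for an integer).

C = (31/2, 11)

1. C_x = 31/2  [[AB ⟂ BC ⇒ 6x-3y-60=0] ∩ [|C−(19/2, 14)|²=45]]
2. C_y = 11  [[AB ⟂ BC ⇒ 6x-3y-60=0] ∩ [|C−(19/2, 14)|²=45]]
   so C = (31/2, 11)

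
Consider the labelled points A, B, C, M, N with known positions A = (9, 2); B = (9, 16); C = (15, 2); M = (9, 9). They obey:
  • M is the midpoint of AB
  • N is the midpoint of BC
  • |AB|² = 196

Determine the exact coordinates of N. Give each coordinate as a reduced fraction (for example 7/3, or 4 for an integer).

1. N_x = 12  [2·N = B+C = (9, 16)+(15, 2)]
2. N_y = 9  [2·N = B+C = (9, 16)+(15, 2)]
   so N = (12, 9)

N = (12, 9)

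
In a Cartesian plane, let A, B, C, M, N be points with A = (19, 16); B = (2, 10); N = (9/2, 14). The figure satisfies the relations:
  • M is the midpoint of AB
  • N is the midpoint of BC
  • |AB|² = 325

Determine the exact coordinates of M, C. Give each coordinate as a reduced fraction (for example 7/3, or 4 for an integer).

1. M_x = 21/2  [2·M = A+B = (19, 16)+(2, 10)]
2. M_y = 13  [2·M = A+B = (19, 16)+(2, 10)]
   so M = (21/2, 13)
3. C_x = 7  [C = 2·N−B = 2·(9/2, 14)−(2, 10)]
4. C_y = 18  [C = 2·N−B = 2·(9/2, 14)−(2, 10)]
   so C = (7, 18)

M = (21/2, 13)
C = (7, 18)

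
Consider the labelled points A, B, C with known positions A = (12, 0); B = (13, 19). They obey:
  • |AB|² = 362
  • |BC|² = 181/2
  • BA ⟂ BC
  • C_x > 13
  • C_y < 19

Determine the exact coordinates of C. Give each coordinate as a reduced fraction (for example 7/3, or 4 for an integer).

1. C_x = 45/2  [[BA ⟂ BC ⇒ -1x-19y+374=0] ∩ [|C−(13, 19)|²=181/2]]
2. C_y = 37/2  [[BA ⟂ BC ⇒ -1x-19y+374=0] ∩ [|C−(13, 19)|²=181/2]]
   so C = (45/2, 37/2)

C = (45/2, 37/2)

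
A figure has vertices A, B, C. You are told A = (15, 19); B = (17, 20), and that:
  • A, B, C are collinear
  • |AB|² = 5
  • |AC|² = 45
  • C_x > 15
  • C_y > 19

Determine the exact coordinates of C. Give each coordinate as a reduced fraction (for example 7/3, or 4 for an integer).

C = (21, 22)

1. C_x = 21  [[A, B, C are collinear ⇒ -1x+2y-23=0] ∩ [|C−(15, 19)|²=45]]
2. C_y = 22  [[A, B, C are collinear ⇒ -1x+2y-23=0] ∩ [|C−(15, 19)|²=45]]
   so C = (21, 22)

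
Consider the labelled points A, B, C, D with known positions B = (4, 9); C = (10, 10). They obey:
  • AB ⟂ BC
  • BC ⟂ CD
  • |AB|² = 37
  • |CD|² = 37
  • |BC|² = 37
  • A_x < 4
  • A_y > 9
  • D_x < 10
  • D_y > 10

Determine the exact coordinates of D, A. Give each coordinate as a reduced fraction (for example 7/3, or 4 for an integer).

1. D_x = 9  [[BC ⟂ CD ⇒ 6x+1y-70=0] ∩ [|D−(10, 10)|²=37]]
2. D_y = 16  [[BC ⟂ CD ⇒ 6x+1y-70=0] ∩ [|D−(10, 10)|²=37]]
   so D = (9, 16)
3. A_x = 3  [[AB ⟂ BC ⇒ -6x-1y+33=0] ∩ [|A−(4, 9)|²=37]]
4. A_y = 15  [[AB ⟂ BC ⇒ -6x-1y+33=0] ∩ [|A−(4, 9)|²=37]]
   so A = (3, 15)

D = (9, 16)
A = (3, 15)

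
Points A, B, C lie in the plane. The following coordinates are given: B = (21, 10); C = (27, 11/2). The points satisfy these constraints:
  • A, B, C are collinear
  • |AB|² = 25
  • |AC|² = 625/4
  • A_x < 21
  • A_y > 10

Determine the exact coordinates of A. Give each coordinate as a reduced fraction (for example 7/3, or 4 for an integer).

1. A_x = 17  [[A, B, C are collinear ⇒ 9/2x+6y-309/2=0] ∩ [|A−(21, 10)|²=25]]
2. A_y = 13  [[A, B, C are collinear ⇒ 9/2x+6y-309/2=0] ∩ [|A−(21, 10)|²=25]]
   so A = (17, 13)

A = (17, 13)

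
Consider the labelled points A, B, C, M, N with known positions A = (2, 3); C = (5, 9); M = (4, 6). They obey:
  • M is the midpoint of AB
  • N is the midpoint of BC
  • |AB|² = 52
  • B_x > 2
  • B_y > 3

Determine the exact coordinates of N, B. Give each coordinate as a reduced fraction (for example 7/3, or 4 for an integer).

1. B_x = 6  [B = 2·M−A = 2·(4, 6)−(2, 3)]
2. B_y = 9  [B = 2·M−A = 2·(4, 6)−(2, 3)]
   so B = (6, 9)
3. N_x = 11/2  [2·N = B+C = (6, 9)+(5, 9)]
4. N_y = 9  [2·N = B+C = (6, 9)+(5, 9)]
   so N = (11/2, 9)

N = (11/2, 9)
B = (6, 9)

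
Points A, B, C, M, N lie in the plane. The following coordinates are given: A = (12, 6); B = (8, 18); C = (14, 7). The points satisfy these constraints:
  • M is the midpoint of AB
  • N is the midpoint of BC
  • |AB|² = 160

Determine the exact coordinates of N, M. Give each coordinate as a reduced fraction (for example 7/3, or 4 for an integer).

1. M_x = 10  [2·M = A+B = (12, 6)+(8, 18)]
2. M_y = 12  [2·M = A+B = (12, 6)+(8, 18)]
   so M = (10, 12)
3. N_x = 11  [2·N = B+C = (8, 18)+(14, 7)]
4. N_y = 25/2  [2·N = B+C = (8, 18)+(14, 7)]
   so N = (11, 25/2)

N = (11, 25/2)
M = (10, 12)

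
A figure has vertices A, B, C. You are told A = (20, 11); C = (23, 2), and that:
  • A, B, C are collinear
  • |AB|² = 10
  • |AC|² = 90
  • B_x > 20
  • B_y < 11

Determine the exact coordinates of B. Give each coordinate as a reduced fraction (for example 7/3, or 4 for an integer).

B = (21, 8)

1. B_x = 21  [[A, B, C are collinear ⇒ -9x-3y+213=0] ∩ [|B−(20, 11)|²=10]]
2. B_y = 8  [[A, B, C are collinear ⇒ -9x-3y+213=0] ∩ [|B−(20, 11)|²=10]]
   so B = (21, 8)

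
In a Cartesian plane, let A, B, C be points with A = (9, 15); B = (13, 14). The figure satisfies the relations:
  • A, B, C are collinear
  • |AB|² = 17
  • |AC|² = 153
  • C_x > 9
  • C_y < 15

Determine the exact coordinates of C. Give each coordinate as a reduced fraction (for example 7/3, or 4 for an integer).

1. C_x = 21  [[A, B, C are collinear ⇒ 1x+4y-69=0] ∩ [|C−(9, 15)|²=153]]
2. C_y = 12  [[A, B, C are collinear ⇒ 1x+4y-69=0] ∩ [|C−(9, 15)|²=153]]
   so C = (21, 12)

C = (21, 12)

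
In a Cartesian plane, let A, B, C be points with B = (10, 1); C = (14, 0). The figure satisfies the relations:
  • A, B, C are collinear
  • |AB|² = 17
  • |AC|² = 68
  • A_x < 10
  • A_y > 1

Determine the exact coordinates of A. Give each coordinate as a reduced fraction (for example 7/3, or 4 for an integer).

A = (6, 2)

1. A_x = 6  [[A, B, C are collinear ⇒ 1x+4y-14=0] ∩ [|A−(10, 1)|²=17]]
2. A_y = 2  [[A, B, C are collinear ⇒ 1x+4y-14=0] ∩ [|A−(10, 1)|²=17]]
   so A = (6, 2)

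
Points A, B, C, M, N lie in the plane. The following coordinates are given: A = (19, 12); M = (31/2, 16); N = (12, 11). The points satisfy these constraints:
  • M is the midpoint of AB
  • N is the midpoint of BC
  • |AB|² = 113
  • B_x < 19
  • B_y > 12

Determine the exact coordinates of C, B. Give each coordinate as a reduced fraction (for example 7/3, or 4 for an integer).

C = (12, 2)
B = (12, 20)

1. B_x = 12  [B = 2·M−A = 2·(31/2, 16)−(19, 12)]
2. B_y = 20  [B = 2·M−A = 2·(31/2, 16)−(19, 12)]
   so B = (12, 20)
3. C_x = 12  [C = 2·N−B = 2·(12, 11)−(12, 20)]
4. C_y = 2  [C = 2·N−B = 2·(12, 11)−(12, 20)]
   so C = (12, 2)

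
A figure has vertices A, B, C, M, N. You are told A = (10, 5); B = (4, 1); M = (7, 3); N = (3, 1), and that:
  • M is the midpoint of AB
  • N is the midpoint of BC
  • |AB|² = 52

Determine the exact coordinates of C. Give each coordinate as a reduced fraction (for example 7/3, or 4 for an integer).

C = (2, 1)

1. C_x = 2  [C = 2·N−B = 2·(3, 1)−(4, 1)]
2. C_y = 1  [C = 2·N−B = 2·(3, 1)−(4, 1)]
   so C = (2, 1)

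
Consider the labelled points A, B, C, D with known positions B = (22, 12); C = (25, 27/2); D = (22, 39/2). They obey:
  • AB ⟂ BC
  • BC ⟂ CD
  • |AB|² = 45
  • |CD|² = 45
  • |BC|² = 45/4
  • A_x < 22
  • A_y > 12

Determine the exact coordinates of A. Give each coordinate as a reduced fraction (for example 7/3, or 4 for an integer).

1. A_x = 19  [[AB ⟂ BC ⇒ -3x-3/2y+84=0] ∩ [|A−(22, 12)|²=45]]
2. A_y = 18  [[AB ⟂ BC ⇒ -3x-3/2y+84=0] ∩ [|A−(22, 12)|²=45]]
   so A = (19, 18)

A = (19, 18)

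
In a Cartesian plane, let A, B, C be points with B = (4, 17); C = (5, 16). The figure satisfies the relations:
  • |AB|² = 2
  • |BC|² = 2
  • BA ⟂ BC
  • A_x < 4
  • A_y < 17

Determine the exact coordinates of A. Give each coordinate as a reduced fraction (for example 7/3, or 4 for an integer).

1. A_x = 3  [[BA ⟂ BC ⇒ 1x-1y+13=0] ∩ [|A−(4, 17)|²=2]]
2. A_y = 16  [[BA ⟂ BC ⇒ 1x-1y+13=0] ∩ [|A−(4, 17)|²=2]]
   so A = (3, 16)

A = (3, 16)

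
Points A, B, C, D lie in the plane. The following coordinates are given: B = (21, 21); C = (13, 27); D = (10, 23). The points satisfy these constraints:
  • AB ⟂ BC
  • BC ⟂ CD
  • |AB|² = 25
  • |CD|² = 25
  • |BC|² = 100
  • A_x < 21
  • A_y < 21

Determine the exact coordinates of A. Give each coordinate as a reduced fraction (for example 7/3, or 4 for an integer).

A = (18, 17)

1. A_x = 18  [[AB ⟂ BC ⇒ 8x-6y-42=0] ∩ [|A−(21, 21)|²=25]]
2. A_y = 17  [[AB ⟂ BC ⇒ 8x-6y-42=0] ∩ [|A−(21, 21)|²=25]]
   so A = (18, 17)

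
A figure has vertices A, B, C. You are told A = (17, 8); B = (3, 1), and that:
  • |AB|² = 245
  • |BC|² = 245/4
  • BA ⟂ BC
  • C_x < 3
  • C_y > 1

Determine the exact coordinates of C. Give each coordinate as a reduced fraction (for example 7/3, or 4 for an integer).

1. C_x = -1/2  [[BA ⟂ BC ⇒ 14x+7y-49=0] ∩ [|C−(3, 1)|²=245/4]]
2. C_y = 8  [[BA ⟂ BC ⇒ 14x+7y-49=0] ∩ [|C−(3, 1)|²=245/4]]
   so C = (-1/2, 8)

C = (-1/2, 8)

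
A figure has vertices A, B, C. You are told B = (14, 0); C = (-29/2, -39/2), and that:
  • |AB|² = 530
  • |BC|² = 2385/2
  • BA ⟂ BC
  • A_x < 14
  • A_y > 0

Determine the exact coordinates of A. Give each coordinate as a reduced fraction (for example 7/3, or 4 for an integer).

A = (1, 19)

1. A_x = 1  [[BA ⟂ BC ⇒ -57/2x-39/2y+399=0] ∩ [|A−(14, 0)|²=530]]
2. A_y = 19  [[BA ⟂ BC ⇒ -57/2x-39/2y+399=0] ∩ [|A−(14, 0)|²=530]]
   so A = (1, 19)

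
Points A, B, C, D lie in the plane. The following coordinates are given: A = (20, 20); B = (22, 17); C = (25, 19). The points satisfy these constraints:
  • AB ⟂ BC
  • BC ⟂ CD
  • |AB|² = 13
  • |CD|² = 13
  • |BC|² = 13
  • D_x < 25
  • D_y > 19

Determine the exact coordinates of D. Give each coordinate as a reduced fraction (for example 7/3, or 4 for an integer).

D = (23, 22)

1. D_x = 23  [[BC ⟂ CD ⇒ 3x+2y-113=0] ∩ [|D−(25, 19)|²=13]]
2. D_y = 22  [[BC ⟂ CD ⇒ 3x+2y-113=0] ∩ [|D−(25, 19)|²=13]]
   so D = (23, 22)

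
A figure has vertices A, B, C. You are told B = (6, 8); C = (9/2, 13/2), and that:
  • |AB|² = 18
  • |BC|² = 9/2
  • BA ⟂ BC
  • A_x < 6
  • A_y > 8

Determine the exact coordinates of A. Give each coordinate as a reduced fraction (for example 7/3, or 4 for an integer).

A = (3, 11)

1. A_x = 3  [[BA ⟂ BC ⇒ -3/2x-3/2y+21=0] ∩ [|A−(6, 8)|²=18]]
2. A_y = 11  [[BA ⟂ BC ⇒ -3/2x-3/2y+21=0] ∩ [|A−(6, 8)|²=18]]
   so A = (3, 11)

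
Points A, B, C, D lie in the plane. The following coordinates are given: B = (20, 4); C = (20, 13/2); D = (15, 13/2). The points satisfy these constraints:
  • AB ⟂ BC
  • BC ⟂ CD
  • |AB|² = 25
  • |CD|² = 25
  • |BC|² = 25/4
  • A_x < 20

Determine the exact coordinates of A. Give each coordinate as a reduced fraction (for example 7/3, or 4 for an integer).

A = (15, 4)

1. A_x = 15  [[AB ⟂ BC ⇒ -5/2y+10=0] ∩ [|A−(20, 4)|²=25]]
2. A_y = 4  [[AB ⟂ BC ⇒ -5/2y+10=0] ∩ [|A−(20, 4)|²=25]]
   so A = (15, 4)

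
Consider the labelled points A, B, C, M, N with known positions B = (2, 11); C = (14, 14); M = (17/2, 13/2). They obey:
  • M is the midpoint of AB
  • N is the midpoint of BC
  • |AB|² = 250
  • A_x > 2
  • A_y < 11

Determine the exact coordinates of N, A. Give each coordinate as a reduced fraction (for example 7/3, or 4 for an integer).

1. A_x = 15  [A = 2·M−B = 2·(17/2, 13/2)−(2, 11)]
2. A_y = 2  [A = 2·M−B = 2·(17/2, 13/2)−(2, 11)]
   so A = (15, 2)
3. N_x = 8  [2·N = B+C = (2, 11)+(14, 14)]
4. N_y = 25/2  [2·N = B+C = (2, 11)+(14, 14)]
   so N = (8, 25/2)

N = (8, 25/2)
A = (15, 2)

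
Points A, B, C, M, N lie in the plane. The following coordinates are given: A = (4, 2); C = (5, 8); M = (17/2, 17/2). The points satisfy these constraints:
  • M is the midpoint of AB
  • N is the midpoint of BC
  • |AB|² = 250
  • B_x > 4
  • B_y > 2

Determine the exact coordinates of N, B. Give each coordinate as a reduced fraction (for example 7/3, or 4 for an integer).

N = (9, 23/2)
B = (13, 15)

1. B_x = 13  [B = 2·M−A = 2·(17/2, 17/2)−(4, 2)]
2. B_y = 15  [B = 2·M−A = 2·(17/2, 17/2)−(4, 2)]
   so B = (13, 15)
3. N_x = 9  [2·N = B+C = (13, 15)+(5, 8)]
4. N_y = 23/2  [2·N = B+C = (13, 15)+(5, 8)]
   so N = (9, 23/2)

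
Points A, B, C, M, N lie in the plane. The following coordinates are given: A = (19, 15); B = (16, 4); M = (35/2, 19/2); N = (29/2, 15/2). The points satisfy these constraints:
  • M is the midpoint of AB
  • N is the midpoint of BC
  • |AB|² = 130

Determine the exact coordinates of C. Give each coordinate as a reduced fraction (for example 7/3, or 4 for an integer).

1. C_x = 13  [C = 2·N−B = 2·(29/2, 15/2)−(16, 4)]
2. C_y = 11  [C = 2·N−B = 2·(29/2, 15/2)−(16, 4)]
   so C = (13, 11)

C = (13, 11)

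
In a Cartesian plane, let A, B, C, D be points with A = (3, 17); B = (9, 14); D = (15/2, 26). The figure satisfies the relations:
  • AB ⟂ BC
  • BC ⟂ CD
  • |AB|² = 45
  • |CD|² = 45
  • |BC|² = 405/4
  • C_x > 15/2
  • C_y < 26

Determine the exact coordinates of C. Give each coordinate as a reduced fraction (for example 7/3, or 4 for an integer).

C = (27/2, 23)

1. C_x = 27/2  [[AB ⟂ BC ⇒ 6x-3y-12=0] ∩ [|C−(15/2, 26)|²=45]]
2. C_y = 23  [[AB ⟂ BC ⇒ 6x-3y-12=0] ∩ [|C−(15/2, 26)|²=45]]
   so C = (27/2, 23)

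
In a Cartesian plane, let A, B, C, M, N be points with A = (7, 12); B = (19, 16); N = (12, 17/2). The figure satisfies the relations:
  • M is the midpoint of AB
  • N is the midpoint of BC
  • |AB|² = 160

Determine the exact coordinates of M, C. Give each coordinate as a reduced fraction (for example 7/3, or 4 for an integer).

M = (13, 14)
C = (5, 1)

1. M_x = 13  [2·M = A+B = (7, 12)+(19, 16)]
2. M_y = 14  [2·M = A+B = (7, 12)+(19, 16)]
   so M = (13, 14)
3. C_x = 5  [C = 2·N−B = 2·(12, 17/2)−(19, 16)]
4. C_y = 1  [C = 2·N−B = 2·(12, 17/2)−(19, 16)]
   so C = (5, 1)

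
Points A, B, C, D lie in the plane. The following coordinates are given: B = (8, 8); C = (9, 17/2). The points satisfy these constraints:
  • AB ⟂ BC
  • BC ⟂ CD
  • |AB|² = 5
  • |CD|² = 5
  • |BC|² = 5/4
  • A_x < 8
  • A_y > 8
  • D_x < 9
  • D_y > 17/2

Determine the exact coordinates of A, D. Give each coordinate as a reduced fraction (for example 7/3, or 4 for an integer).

A = (7, 10)
D = (8, 21/2)

1. A_x = 7  [[AB ⟂ BC ⇒ -1x-1/2y+12=0] ∩ [|A−(8, 8)|²=5]]
2. A_y = 10  [[AB ⟂ BC ⇒ -1x-1/2y+12=0] ∩ [|A−(8, 8)|²=5]]
   so A = (7, 10)
3. D_x = 8  [[BC ⟂ CD ⇒ 1x+1/2y-53/4=0] ∩ [|D−(9, 17/2)|²=5]]
4. D_y = 21/2  [[BC ⟂ CD ⇒ 1x+1/2y-53/4=0] ∩ [|D−(9, 17/2)|²=5]]
   so D = (8, 21/2)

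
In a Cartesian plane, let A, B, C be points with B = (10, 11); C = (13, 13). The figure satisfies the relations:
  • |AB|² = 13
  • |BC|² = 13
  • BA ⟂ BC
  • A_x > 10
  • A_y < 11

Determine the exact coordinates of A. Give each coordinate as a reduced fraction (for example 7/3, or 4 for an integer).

1. A_x = 12  [[BA ⟂ BC ⇒ 3x+2y-52=0] ∩ [|A−(10, 11)|²=13]]
2. A_y = 8  [[BA ⟂ BC ⇒ 3x+2y-52=0] ∩ [|A−(10, 11)|²=13]]
   so A = (12, 8)

A = (12, 8)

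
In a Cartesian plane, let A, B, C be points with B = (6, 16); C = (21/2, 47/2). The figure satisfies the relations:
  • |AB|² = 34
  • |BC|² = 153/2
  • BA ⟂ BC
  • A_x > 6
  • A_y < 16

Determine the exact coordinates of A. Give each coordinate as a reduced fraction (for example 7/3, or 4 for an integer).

1. A_x = 11  [[BA ⟂ BC ⇒ 9/2x+15/2y-147=0] ∩ [|A−(6, 16)|²=34]]
2. A_y = 13  [[BA ⟂ BC ⇒ 9/2x+15/2y-147=0] ∩ [|A−(6, 16)|²=34]]
   so A = (11, 13)

A = (11, 13)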